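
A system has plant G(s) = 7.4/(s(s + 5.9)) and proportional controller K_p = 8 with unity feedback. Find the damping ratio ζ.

ζ = 0.383

The closed-loop denominator is s(s+5.9) + 8·7.4 = s² + 5.9s + 59.2.
So ω_n² = 59.2 ⇒ ω_n = 7.694 rad/s, and ζ = 5.9/(2ω_n) = 0.383.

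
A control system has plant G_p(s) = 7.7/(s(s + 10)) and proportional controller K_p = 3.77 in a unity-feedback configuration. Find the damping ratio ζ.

With unity feedback the closed-loop characteristic equation is s² + 10s + 3.77·7.7 = s² + 10s + 29.03 = 0.
Matching s² + 2ζω_n s + ω_n²: ω_n = √29.03 = 5.388 rad/s and 2ζω_n = 10, so ζ = 10/(2·5.388) = 0.928.

ζ = 0.928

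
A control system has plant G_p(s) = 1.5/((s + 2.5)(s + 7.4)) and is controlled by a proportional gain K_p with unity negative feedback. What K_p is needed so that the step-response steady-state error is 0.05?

K_p = 234

For a type-0 loop with proportional control, e_ss = 1/(1 + K_p·G_p(0)).
G_p(0) = 0.08108. Require 1/(1 + K_p·0.08108) = 0.05, so 1 + 0.08108·K_p = 20.
K_p = (20 − 1)/0.08108 = 234.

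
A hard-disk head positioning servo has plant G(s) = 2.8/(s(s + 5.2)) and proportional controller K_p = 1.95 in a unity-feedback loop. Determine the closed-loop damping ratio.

ζ = 1.11

The closed-loop denominator is s(s+5.2) + 1.95·2.8 = s² + 5.2s + 5.46.
Matching s² + 2ζω_n s + ω_n²: ω_n = √5.46 = 2.337 rad/s and 2ζω_n = 5.2, so ζ = 5.2/(2·2.337) = 1.11.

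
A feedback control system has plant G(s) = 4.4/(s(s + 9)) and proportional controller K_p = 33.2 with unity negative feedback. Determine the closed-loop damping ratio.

1 + K_p·G(s) = 0 gives s² + 9s + 146.1 = 0.
So ω_n² = 146.1 ⇒ ω_n = 12.09 rad/s, and ζ = 9/(2ω_n) = 0.372.

ζ = 0.372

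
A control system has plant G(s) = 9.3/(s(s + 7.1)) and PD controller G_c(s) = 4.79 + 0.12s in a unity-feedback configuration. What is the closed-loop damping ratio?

ζ = 0.615

Forward path: (4.79 + 0.12s)·9.3/(s(s+7.1)). The closed-loop characteristic equation is s² + (7.1 + 9.3·0.12)s + 9.3·4.79 = 0.
That is s² + 8.216s + 44.55 = 0, so ω_n = 6.674 rad/s and ζ = 8.216/(2·6.674) = 0.6155.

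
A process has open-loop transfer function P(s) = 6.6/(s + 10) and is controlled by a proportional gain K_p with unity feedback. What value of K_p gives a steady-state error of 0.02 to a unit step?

The loop is type 0, so e_ss(step) = 1/(1 + K_pos) with K_pos = K_p·P(0).
P(0) = 0.66. Require 1/(1 + K_p·0.66) = 0.02, so 1 + 0.66·K_p = 50.
K_p = (50 − 1)/0.66 = 74.2.

K_p = 74.2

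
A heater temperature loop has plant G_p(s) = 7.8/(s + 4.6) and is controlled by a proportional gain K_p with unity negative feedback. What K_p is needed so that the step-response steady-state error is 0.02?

K_p = 28.9

The loop is type 0, so e_ss(step) = 1/(1 + K_pos) with K_pos = K_p·G_p(0).
G_p(0) = 1.696. Require 1/(1 + K_p·1.696) = 0.02, so 1 + 1.696·K_p = 50.
K_p = (50 − 1)/1.696 = 28.9.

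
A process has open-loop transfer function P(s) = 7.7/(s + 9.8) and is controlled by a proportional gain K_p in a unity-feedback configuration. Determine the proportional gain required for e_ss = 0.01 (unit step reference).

K_p = 126

The loop is type 0, so e_ss(step) = 1/(1 + K_pos) with K_pos = K_p·P(0).
P(0) = 0.7857. Require 1/(1 + K_p·0.7857) = 0.01, so 1 + 0.7857·K_p = 100.
K_p = (100 − 1)/0.7857 = 126.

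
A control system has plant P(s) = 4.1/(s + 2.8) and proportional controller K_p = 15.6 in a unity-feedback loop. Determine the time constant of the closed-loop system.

Closed-loop transfer function: T(s) = K_p·P(s)/(1 + K_p·P(s)) = 63.96/(s + 2.8 + 63.96) = 63.96/(s + 66.76).
Time constant τ = 1/66.76 = 0.015 s.

τ = 0.015 s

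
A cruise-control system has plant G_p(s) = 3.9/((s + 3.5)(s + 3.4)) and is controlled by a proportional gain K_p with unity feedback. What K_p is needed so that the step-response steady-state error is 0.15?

K_p = 17.3

The loop is type 0, so e_ss(step) = 1/(1 + K_pos) with K_pos = K_p·G_p(0).
G_p(0) = 0.3277. Require 1/(1 + K_p·0.3277) = 0.15, so 1 + 0.3277·K_p = 6.667.
K_p = (6.667 − 1)/0.3277 = 17.3.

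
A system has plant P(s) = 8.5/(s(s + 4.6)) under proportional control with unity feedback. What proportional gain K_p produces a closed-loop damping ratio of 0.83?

K_p = 0.903

Closed-loop characteristic equation: s² + 4.6s + K_p·8.5 = 0.
So ω_n = √(8.5K_p) and 2ζω_n = 4.6, giving ζ = 4.6/(2√(8.5K_p)).
Setting ζ = 0.83: √(8.5K_p) = 4.6/(2·0.83) = 2.771, so K_p = 7.679/8.5 = 0.903.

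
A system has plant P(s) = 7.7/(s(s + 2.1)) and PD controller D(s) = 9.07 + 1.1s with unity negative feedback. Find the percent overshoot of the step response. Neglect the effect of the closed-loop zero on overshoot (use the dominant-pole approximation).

Forward path: (9.07 + 1.1s)·7.7/(s(s+2.1)). The closed-loop characteristic equation is s² + (2.1 + 7.7·1.1)s + 7.7·9.07 = 0.
That is s² + 10.57s + 69.84 = 0, so ω_n = 8.357 rad/s and ζ = 10.57/(2·8.357) = 0.6324.
%OS = 100·exp(−πζ/√(1−ζ²)) = 7.69%.

7.69%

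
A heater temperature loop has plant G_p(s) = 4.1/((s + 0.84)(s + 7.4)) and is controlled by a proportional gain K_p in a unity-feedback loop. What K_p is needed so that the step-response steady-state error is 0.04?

K_p = 36.4

For a type-0 loop with proportional control, e_ss = 1/(1 + K_p·G_p(0)).
G_p(0) = 0.6596. Require 1/(1 + K_p·0.6596) = 0.04, so 1 + 0.6596·K_p = 25.
K_p = (25 − 1)/0.6596 = 36.4.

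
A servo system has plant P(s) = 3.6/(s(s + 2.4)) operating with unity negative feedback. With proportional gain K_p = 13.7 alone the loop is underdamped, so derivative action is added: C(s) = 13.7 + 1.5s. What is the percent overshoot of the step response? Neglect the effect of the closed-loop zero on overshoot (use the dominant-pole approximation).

Forward path: (13.7 + 1.5s)·3.6/(s(s+2.4)). The closed-loop characteristic equation is s² + (2.4 + 3.6·1.5)s + 3.6·13.7 = 0.
That is s² + 7.8s + 49.32 = 0, so ω_n = 7.023 rad/s and ζ = 7.8/(2·7.023) = 0.5553.
%OS = 100·exp(−πζ/√(1−ζ²)) = 12.3%.

12.3%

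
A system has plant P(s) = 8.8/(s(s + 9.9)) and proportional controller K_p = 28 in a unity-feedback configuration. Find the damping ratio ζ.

ζ = 0.315

With unity feedback the closed-loop characteristic equation is s² + 9.9s + 28·8.8 = s² + 9.9s + 246.4 = 0.
So ω_n² = 246.4 ⇒ ω_n = 15.7 rad/s, and ζ = 9.9/(2ω_n) = 0.315.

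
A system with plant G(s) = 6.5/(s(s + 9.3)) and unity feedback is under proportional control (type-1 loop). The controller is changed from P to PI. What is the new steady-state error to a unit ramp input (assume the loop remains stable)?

The integrator raises the loop to type 2, so K_v → ∞ and e_ss to a ramp is zero.

0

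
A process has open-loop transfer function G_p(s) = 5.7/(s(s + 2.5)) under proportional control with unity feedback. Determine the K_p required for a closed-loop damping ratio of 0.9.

K_p = 0.338

Closed-loop characteristic equation: s² + 2.5s + K_p·5.7 = 0.
So ω_n = √(5.7K_p) and 2ζω_n = 2.5, giving ζ = 2.5/(2√(5.7K_p)).
Setting ζ = 0.9: √(5.7K_p) = 2.5/(2·0.9) = 1.389, so K_p = 1.929/5.7 = 0.338.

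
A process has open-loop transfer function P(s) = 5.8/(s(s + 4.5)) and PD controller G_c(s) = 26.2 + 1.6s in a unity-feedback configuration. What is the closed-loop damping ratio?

Forward path: (26.2 + 1.6s)·5.8/(s(s+4.5)). The closed-loop characteristic equation is s² + (4.5 + 5.8·1.6)s + 5.8·26.2 = 0.
That is s² + 13.78s + 152 = 0, so ω_n = 12.33 rad/s and ζ = 13.78/(2·12.33) = 0.5589.

ζ = 0.559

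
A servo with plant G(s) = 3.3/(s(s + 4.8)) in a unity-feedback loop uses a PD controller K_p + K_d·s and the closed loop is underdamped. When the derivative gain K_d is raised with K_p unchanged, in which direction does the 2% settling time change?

decrease

Characteristic equation s² + (4.8 + 3.3K_d)s + 3.3K_p = 0: raising K_d increases ζω_n = (4.8+3.3K_d)/2 while the loop stays underdamped, so T_s ≈ 4/(ζω_n) decreases.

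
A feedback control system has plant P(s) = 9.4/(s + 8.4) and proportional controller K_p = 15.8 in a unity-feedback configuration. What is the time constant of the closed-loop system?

Closed-loop transfer function: T(s) = K_p·P(s)/(1 + K_p·P(s)) = 148.5/(s + 8.4 + 148.5) = 148.5/(s + 156.9).
Time constant τ = 1/156.9 = 0.00637 s.

τ = 0.00637 s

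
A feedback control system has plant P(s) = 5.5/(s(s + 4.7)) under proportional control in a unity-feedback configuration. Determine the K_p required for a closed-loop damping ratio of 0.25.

Closed-loop characteristic equation: s² + 4.7s + K_p·5.5 = 0.
So ω_n = √(5.5K_p) and 2ζω_n = 4.7, giving ζ = 4.7/(2√(5.5K_p)).
Setting ζ = 0.25: √(5.5K_p) = 4.7/(2·0.25) = 9.4, so K_p = 88.36/5.5 = 16.1.

K_p = 16.1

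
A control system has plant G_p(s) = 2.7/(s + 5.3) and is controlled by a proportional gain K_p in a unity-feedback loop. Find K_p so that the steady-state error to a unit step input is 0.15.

Steady-state error for a unit step on this type-0 loop is 1/(1 + K_p·G_p(0)).
G_p(0) = 0.5094. Require 1/(1 + K_p·0.5094) = 0.15, so 1 + 0.5094·K_p = 6.667.
K_p = (6.667 − 1)/0.5094 = 11.1.

K_p = 11.1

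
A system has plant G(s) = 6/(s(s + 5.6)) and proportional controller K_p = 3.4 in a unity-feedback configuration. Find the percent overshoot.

From 1 + K_pG(s) = 0: s² + 5.6s + 20.4 = 0 ⇒ ω_n = 4.517, ζ = 0.6199.
%OS = 100·exp(−πζ/√(1−ζ²)) = 100·exp(−π·0.6199/√0.6157) = 8.36%.

8.36%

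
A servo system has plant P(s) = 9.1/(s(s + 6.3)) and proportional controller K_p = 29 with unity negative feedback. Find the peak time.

From 1 + K_pP(s) = 0: s² + 6.3s + 263.9 = 0 ⇒ ω_n = 16.24, ζ = 0.1939.
Damped frequency ω_d = ω_n√(1−ζ²) = 15.94 rad/s, so peak time T_p = π/ω_d = 0.197 s.

T_p = 0.197 s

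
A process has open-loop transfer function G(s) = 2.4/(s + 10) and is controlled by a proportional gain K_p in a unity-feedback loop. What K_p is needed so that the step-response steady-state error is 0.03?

K_p = 135

The loop is type 0, so e_ss(step) = 1/(1 + K_pos) with K_pos = K_p·G(0).
G(0) = 0.24. Require 1/(1 + K_p·0.24) = 0.03, so 1 + 0.24·K_p = 33.33.
K_p = (33.33 − 1)/0.24 = 135.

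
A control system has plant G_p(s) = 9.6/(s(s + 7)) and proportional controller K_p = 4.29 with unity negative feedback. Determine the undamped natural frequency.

ω_n = 6.42 rad/s

The closed-loop denominator is s(s+7) + 4.29·9.6 = s² + 7s + 41.18.
Matching s² + 2ζω_n s + ω_n²: ω_n = √41.18 = 6.417 rad/s and 2ζω_n = 7, so ζ = 7/(2·6.417) = 0.545.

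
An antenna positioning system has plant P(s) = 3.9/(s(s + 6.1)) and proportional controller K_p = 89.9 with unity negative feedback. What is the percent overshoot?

59.5%

The closed-loop denominator s² + 6.1s + 350.6 gives ω_n = √350.6 = 18.72 and ζ = 6.1/(2ω_n) = 0.1629.
%OS = 100·exp(−πζ/√(1−ζ²)) = 100·exp(−π·0.1629/√0.9735) = 59.5%.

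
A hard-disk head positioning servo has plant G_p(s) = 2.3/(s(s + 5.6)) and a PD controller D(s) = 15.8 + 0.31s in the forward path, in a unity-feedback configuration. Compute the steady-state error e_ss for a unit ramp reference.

0.154

The loop has one pole at the origin (type 1). Velocity error constant K_v = lim_{s→0} s·D(s)G_p(s) = 15.8·2.3/5.6 = 6.489.
Steady-state error to a unit ramp: e_ss = 1/K_v = 0.154.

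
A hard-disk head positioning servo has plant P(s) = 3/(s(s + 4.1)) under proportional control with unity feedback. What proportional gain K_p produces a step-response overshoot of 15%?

K_p = 5.24

From %OS = 100·exp(−πζ/√(1−ζ²)) = 15%, ζ = −ln(0.15)/√(π²+ln²(0.15)) = 0.5169.
Characteristic equation s² + 4.1s + 3K_p = 0 gives ζ = 4.1/(2√(3K_p)).
Setting ζ = 0.5169: √(3K_p) = 4.1/(2·0.5169) = 3.966, so K_p = 15.73/3 = 5.24.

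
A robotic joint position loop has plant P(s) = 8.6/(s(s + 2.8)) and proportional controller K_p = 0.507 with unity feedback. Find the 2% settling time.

T_s ≈ 2.86 s

The closed-loop denominator s² + 2.8s + 4.36 gives ω_n = √4.36 = 2.088 and ζ = 2.8/(2ω_n) = 0.6705.
2% settling time T_s ≈ 4/(ζω_n) = 4/1.4 = 2.86 s.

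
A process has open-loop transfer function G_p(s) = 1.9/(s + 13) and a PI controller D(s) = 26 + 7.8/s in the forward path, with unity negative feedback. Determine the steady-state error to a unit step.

0

The open loop D(s)G_p(s) has a pole at the origin (type 1), so the static position error constant is infinite and e_ss = 1/(1+∞) = 0.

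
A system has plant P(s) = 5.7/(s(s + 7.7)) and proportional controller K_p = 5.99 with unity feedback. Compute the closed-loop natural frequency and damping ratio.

With unity feedback the closed-loop characteristic equation is s² + 7.7s + 5.99·5.7 = s² + 7.7s + 34.14 = 0.
Matching s² + 2ζω_n s + ω_n²: ω_n = √34.14 = 5.843 rad/s and 2ζω_n = 7.7, so ζ = 7.7/(2·5.843) = 0.659.

ω_n = 5.84 rad/s, ζ = 0.659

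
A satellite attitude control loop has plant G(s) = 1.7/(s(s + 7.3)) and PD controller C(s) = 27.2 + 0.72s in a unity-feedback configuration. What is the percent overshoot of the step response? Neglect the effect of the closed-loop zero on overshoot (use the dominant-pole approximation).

Forward path: (27.2 + 0.72s)·1.7/(s(s+7.3)). The closed-loop characteristic equation is s² + (7.3 + 1.7·0.72)s + 1.7·27.2 = 0.
That is s² + 8.524s + 46.24 = 0, so ω_n = 6.8 rad/s and ζ = 8.524/(2·6.8) = 0.6268.
%OS = 100·exp(−πζ/√(1−ζ²)) = 7.99%.

7.99%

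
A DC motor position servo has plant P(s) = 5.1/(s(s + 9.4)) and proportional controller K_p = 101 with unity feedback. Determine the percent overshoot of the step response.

The closed-loop denominator s² + 9.4s + 515.1 gives ω_n = √515.1 = 22.7 and ζ = 9.4/(2ω_n) = 0.2071.
%OS = 100·exp(−πζ/√(1−ζ²)) = 100·exp(−π·0.2071/√0.9571) = 51.4%.

51.4%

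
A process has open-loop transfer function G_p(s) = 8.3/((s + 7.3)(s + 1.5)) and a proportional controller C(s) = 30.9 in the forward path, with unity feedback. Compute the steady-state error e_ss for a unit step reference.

0.0409

The loop is type 0. Static position error constant K_pos = C(0)·G_p(0) = 30.9·0.758 = 23.42.
Steady-state error to a unit step: e_ss = 1/(1+K_pos) = 1/24.42 = 0.0409.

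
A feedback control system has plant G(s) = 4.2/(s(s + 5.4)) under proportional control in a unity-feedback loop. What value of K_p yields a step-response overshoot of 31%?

K_p = 14.2

From %OS = 100·exp(−πζ/√(1−ζ²)) = 31%, ζ = −ln(0.31)/√(π²+ln²(0.31)) = 0.3493.
Characteristic equation s² + 5.4s + 4.2K_p = 0 gives ζ = 5.4/(2√(4.2K_p)).
Setting ζ = 0.3493: √(4.2K_p) = 5.4/(2·0.3493) = 7.729, so K_p = 59.74/4.2 = 14.2.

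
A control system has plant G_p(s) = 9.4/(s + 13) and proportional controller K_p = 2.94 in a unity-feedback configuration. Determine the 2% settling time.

T_s ≈ 0.0984 s

Closed-loop transfer function: T(s) = K_p·G_p(s)/(1 + K_p·G_p(s)) = 27.64/(s + 13 + 27.64) = 27.64/(s + 40.64).
Time constant τ = 1/40.64 = 0.02461 s, so the 2% settling time is about 4τ = 0.0984 s.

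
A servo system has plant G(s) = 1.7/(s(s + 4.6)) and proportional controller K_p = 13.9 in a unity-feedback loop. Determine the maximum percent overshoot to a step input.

18.5%

The closed-loop denominator s² + 4.6s + 23.63 gives ω_n = √23.63 = 4.861 and ζ = 4.6/(2ω_n) = 0.4731.
%OS = 100·exp(−πζ/√(1−ζ²)) = 100·exp(−π·0.4731/√0.7761) = 18.5%.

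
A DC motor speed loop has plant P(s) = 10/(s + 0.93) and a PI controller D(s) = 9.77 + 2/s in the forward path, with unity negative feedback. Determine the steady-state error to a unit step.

The open loop D(s)P(s) has a pole at the origin (type 1), so the static position error constant is infinite and e_ss = 1/(1+∞) = 0.

0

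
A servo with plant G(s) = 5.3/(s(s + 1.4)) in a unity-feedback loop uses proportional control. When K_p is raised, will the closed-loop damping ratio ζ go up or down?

decrease

ζ = 1.4/(2√(5.3K_p)); increasing K_p raises the denominator, so ζ falls.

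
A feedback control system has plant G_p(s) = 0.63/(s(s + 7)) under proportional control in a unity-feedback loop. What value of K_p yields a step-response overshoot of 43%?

From %OS = 100·exp(−πζ/√(1−ζ²)) = 43%, ζ = −ln(0.43)/√(π²+ln²(0.43)) = 0.2594.
Characteristic equation s² + 7s + 0.63K_p = 0 gives ζ = 7/(2√(0.63K_p)).
Setting ζ = 0.2594: √(0.63K_p) = 7/(2·0.2594) = 13.49, so K_p = 182/0.63 = 289.

K_p = 289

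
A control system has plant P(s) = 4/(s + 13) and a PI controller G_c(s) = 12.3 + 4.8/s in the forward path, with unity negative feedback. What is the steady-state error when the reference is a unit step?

0

The open loop G_c(s)P(s) has a pole at the origin (type 1), so the static position error constant is infinite and e_ss = 1/(1+∞) = 0.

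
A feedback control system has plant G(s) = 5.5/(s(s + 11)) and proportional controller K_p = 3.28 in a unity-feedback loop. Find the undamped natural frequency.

ω_n = 4.25 rad/s

1 + K_p·G(s) = 0 gives s² + 11s + 18.04 = 0.
Matching s² + 2ζω_n s + ω_n²: ω_n = √18.04 = 4.247 rad/s and 2ζω_n = 11, so ζ = 11/(2·4.247) = 1.29.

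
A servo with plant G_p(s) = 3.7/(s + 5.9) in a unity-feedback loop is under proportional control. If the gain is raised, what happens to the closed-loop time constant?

decrease

The closed-loop bandwidth 5.9+K_p·3.7 grows with K_p, so τ shrinks.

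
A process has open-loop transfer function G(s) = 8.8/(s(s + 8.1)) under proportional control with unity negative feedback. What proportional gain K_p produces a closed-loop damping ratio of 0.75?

Closed-loop characteristic equation: s² + 8.1s + K_p·8.8 = 0.
So ω_n = √(8.8K_p) and 2ζω_n = 8.1, giving ζ = 8.1/(2√(8.8K_p)).
Setting ζ = 0.75: √(8.8K_p) = 8.1/(2·0.75) = 5.4, so K_p = 29.16/8.8 = 3.31.

K_p = 3.31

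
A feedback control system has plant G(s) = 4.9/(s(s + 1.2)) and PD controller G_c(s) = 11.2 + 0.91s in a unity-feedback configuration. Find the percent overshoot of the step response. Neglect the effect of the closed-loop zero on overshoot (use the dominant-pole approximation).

27.3%

Forward path: (11.2 + 0.91s)·4.9/(s(s+1.2)). The closed-loop characteristic equation is s² + (1.2 + 4.9·0.91)s + 4.9·11.2 = 0.
That is s² + 5.659s + 54.88 = 0, so ω_n = 7.408 rad/s and ζ = 5.659/(2·7.408) = 0.3819.
%OS = 100·exp(−πζ/√(1−ζ²)) = 27.3%.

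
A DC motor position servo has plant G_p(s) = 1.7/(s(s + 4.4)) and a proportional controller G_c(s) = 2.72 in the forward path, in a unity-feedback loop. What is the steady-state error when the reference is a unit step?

The open loop G_c(s)G_p(s) has a pole at the origin (type 1), so the static position error constant is infinite and e_ss = 1/(1+∞) = 0.

0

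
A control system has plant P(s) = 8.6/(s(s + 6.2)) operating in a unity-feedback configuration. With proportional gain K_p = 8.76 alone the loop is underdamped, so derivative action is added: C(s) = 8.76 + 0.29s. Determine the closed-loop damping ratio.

ζ = 0.501

Forward path: (8.76 + 0.29s)·8.6/(s(s+6.2)). The closed-loop characteristic equation is s² + (6.2 + 8.6·0.29)s + 8.6·8.76 = 0.
That is s² + 8.694s + 75.34 = 0, so ω_n = 8.68 rad/s and ζ = 8.694/(2·8.68) = 0.5008.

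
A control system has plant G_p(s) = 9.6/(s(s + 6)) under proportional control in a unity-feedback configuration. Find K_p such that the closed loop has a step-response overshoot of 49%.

From %OS = 100·exp(−πζ/√(1−ζ²)) = 49%, ζ = −ln(0.49)/√(π²+ln²(0.49)) = 0.2214.
Characteristic equation s² + 6s + 9.6K_p = 0 gives ζ = 6/(2√(9.6K_p)).
Setting ζ = 0.2214: √(9.6K_p) = 6/(2·0.2214) = 13.55, so K_p = 183.6/9.6 = 19.1.

K_p = 19.1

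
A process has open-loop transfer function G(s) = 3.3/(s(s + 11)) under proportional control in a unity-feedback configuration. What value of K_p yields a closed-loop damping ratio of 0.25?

Closed-loop characteristic equation: s² + 11s + K_p·3.3 = 0.
So ω_n = √(3.3K_p) and 2ζω_n = 11, giving ζ = 11/(2√(3.3K_p)).
Setting ζ = 0.25: √(3.3K_p) = 11/(2·0.25) = 22, so K_p = 484/3.3 = 147.

K_p = 147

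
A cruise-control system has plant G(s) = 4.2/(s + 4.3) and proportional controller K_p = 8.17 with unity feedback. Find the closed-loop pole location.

s = -38.61

Closed-loop transfer function: T(s) = K_p·G(s)/(1 + K_p·G(s)) = 34.31/(s + 4.3 + 34.31) = 34.31/(s + 38.61).
The closed-loop pole is at s = −38.61.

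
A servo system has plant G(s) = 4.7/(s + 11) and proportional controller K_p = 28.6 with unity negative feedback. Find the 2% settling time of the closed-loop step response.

Closed-loop transfer function: T(s) = K_p·G(s)/(1 + K_p·G(s)) = 134.4/(s + 11 + 134.4) = 134.4/(s + 145.4).
Time constant τ = 1/145.4 = 0.006877 s, so the 2% settling time is about 4τ = 0.0275 s.

T_s ≈ 0.0275 s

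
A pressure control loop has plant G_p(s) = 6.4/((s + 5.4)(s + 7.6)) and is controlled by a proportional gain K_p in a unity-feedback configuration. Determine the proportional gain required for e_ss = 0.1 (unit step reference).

Steady-state error for a unit step on this type-0 loop is 1/(1 + K_p·G_p(0)).
G_p(0) = 0.1559. Require 1/(1 + K_p·0.1559) = 0.1, so 1 + 0.1559·K_p = 10.
K_p = (10 − 1)/0.1559 = 57.7.

K_p = 57.7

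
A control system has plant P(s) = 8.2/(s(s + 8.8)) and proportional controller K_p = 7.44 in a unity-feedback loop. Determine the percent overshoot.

11.7%

Closed-loop characteristic equation: s² + 8.8s + 61.01 = 0, so ω_n = 7.811 rad/s and ζ = 8.8/(2·7.811) = 0.5633.
%OS = 100·exp(−πζ/√(1−ζ²)) = 100·exp(−π·0.5633/√0.6827) = 11.7%.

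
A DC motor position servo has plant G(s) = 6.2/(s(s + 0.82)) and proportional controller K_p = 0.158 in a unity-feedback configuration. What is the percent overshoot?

The closed-loop denominator s² + 0.82s + 0.9796 gives ω_n = √0.9796 = 0.9897 and ζ = 0.82/(2ω_n) = 0.4142.
%OS = 100·exp(−πζ/√(1−ζ²)) = 100·exp(−π·0.4142/√0.8284) = 23.9%.

23.9%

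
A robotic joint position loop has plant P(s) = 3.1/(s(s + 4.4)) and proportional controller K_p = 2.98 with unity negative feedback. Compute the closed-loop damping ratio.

ζ = 0.724

The closed-loop denominator is s(s+4.4) + 2.98·3.1 = s² + 4.4s + 9.238.
Matching s² + 2ζω_n s + ω_n²: ω_n = √9.238 = 3.039 rad/s and 2ζω_n = 4.4, so ζ = 4.4/(2·3.039) = 0.724.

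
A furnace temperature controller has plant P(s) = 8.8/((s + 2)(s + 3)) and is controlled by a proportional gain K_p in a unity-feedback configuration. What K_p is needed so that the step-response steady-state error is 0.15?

K_p = 3.86

For a type-0 loop with proportional control, e_ss = 1/(1 + K_p·P(0)).
P(0) = 1.467. Require 1/(1 + K_p·1.467) = 0.15, so 1 + 1.467·K_p = 6.667.
K_p = (6.667 − 1)/1.467 = 3.86.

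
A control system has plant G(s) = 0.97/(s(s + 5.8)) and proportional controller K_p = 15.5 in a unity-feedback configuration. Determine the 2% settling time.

From 1 + K_pG(s) = 0: s² + 5.8s + 15.04 = 0 ⇒ ω_n = 3.877, ζ = 0.7479.
2% settling time T_s ≈ 4/(ζω_n) = 4/2.9 = 1.38 s.

T_s ≈ 1.38 s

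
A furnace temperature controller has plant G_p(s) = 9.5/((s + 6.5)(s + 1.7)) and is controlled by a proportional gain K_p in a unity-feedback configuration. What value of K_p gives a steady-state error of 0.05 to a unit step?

Steady-state error for a unit step on this type-0 loop is 1/(1 + K_p·G_p(0)).
G_p(0) = 0.8597. Require 1/(1 + K_p·0.8597) = 0.05, so 1 + 0.8597·K_p = 20.
K_p = (20 − 1)/0.8597 = 22.1.

K_p = 22.1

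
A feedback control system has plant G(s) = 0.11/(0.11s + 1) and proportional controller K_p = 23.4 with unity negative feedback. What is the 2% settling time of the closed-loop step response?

Closed loop: T(s) = K_p·G/(1+K_p·G) = 2.574/(0.11s + 1 + 2.574), with pole at s = −(1 + 2.574)/0.11 = −32.49.
τ = 1/32.49 = 0.03078 s, so 2% settling time ≈ 4τ = 0.123 s.

T_s ≈ 0.123 s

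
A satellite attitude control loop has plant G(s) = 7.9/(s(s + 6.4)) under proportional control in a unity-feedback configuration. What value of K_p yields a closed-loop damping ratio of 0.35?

Closed-loop characteristic equation: s² + 6.4s + K_p·7.9 = 0.
So ω_n = √(7.9K_p) and 2ζω_n = 6.4, giving ζ = 6.4/(2√(7.9K_p)).
Setting ζ = 0.35: √(7.9K_p) = 6.4/(2·0.35) = 9.143, so K_p = 83.59/7.9 = 10.6.

K_p = 10.6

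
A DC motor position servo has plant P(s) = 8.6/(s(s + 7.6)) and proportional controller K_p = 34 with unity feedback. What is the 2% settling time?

The closed-loop denominator s² + 7.6s + 292.4 gives ω_n = √292.4 = 17.1 and ζ = 7.6/(2ω_n) = 0.2222.
2% settling time T_s ≈ 4/(ζω_n) = 4/3.8 = 1.05 s.

T_s ≈ 1.05 s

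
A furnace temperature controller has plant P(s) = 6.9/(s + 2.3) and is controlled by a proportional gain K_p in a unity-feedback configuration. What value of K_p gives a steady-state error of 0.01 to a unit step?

Steady-state error for a unit step on this type-0 loop is 1/(1 + K_p·P(0)).
P(0) = 3. Require 1/(1 + K_p·3) = 0.01, so 1 + 3·K_p = 100.
K_p = (100 − 1)/3 = 33.

K_p = 33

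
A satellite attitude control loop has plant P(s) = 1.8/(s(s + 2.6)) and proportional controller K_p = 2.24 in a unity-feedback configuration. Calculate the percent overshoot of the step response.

6.93%

Closed-loop characteristic equation: s² + 2.6s + 4.032 = 0, so ω_n = 2.008 rad/s and ζ = 2.6/(2·2.008) = 0.6474.
%OS = 100·exp(−πζ/√(1−ζ²)) = 100·exp(−π·0.6474/√0.5809) = 6.93%.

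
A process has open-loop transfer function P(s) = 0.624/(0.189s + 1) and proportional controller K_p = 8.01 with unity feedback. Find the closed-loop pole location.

Closed loop: T(s) = K_p·P/(1+K_p·P) = 4.998/(0.189s + 1 + 4.998), with pole at s = −(1 + 4.998)/0.189 = −31.74.

s = -31.74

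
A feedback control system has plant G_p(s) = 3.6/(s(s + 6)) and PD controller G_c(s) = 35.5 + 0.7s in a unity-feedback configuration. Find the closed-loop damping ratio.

Forward path: (35.5 + 0.7s)·3.6/(s(s+6)). The closed-loop characteristic equation is s² + (6 + 3.6·0.7)s + 3.6·35.5 = 0.
That is s² + 8.52s + 127.8 = 0, so ω_n = 11.3 rad/s and ζ = 8.52/(2·11.3) = 0.3768.

ζ = 0.377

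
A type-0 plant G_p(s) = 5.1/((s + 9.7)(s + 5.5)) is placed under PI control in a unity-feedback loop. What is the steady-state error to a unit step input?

0

The PI controller's integrator makes the forward path type 1, so e_ss to a step is zero.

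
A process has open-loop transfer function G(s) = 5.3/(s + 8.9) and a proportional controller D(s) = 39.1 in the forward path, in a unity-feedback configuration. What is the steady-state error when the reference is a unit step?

The loop is type 0. Static position error constant K_pos = D(0)·G(0) = 39.1·0.5955 = 23.28.
Steady-state error to a unit step: e_ss = 1/(1+K_pos) = 1/24.28 = 0.0412.

0.0412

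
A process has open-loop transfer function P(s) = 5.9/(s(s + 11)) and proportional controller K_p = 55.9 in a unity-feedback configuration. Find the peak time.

The closed-loop denominator s² + 11s + 329.8 gives ω_n = √329.8 = 18.16 and ζ = 11/(2ω_n) = 0.3029.
Damped frequency ω_d = ω_n√(1−ζ²) = 17.31 rad/s, so peak time T_p = π/ω_d = 0.182 s.

T_p = 0.182 s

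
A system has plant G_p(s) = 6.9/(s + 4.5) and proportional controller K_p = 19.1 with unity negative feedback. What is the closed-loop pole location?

Closed-loop transfer function: T(s) = K_p·G_p(s)/(1 + K_p·G_p(s)) = 131.8/(s + 4.5 + 131.8) = 131.8/(s + 136.3).
The closed-loop pole is at s = −136.3.

s = -136.3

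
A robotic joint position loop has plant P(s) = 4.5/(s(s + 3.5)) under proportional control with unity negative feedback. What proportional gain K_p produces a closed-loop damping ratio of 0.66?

K_p = 1.56

Closed-loop characteristic equation: s² + 3.5s + K_p·4.5 = 0.
So ω_n = √(4.5K_p) and 2ζω_n = 3.5, giving ζ = 3.5/(2√(4.5K_p)).
Setting ζ = 0.66: √(4.5K_p) = 3.5/(2·0.66) = 2.652, so K_p = 7.031/4.5 = 1.56.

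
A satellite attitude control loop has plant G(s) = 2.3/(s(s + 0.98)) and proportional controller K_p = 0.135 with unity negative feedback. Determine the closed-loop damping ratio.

ζ = 0.879

1 + K_p·G(s) = 0 gives s² + 0.98s + 0.3105 = 0.
So ω_n² = 0.3105 ⇒ ω_n = 0.5572 rad/s, and ζ = 0.98/(2ω_n) = 0.879.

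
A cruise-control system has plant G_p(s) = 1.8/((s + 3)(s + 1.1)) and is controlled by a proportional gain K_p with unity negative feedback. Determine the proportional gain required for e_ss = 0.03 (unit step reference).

K_p = 59.3

The loop is type 0, so e_ss(step) = 1/(1 + K_pos) with K_pos = K_p·G_p(0).
G_p(0) = 0.5455. Require 1/(1 + K_p·0.5455) = 0.03, so 1 + 0.5455·K_p = 33.33.
K_p = (33.33 − 1)/0.5455 = 59.3.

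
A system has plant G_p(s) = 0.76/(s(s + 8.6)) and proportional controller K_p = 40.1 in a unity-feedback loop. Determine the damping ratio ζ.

The closed-loop denominator is s(s+8.6) + 40.1·0.76 = s² + 8.6s + 30.48.
So ω_n² = 30.48 ⇒ ω_n = 5.521 rad/s, and ζ = 8.6/(2ω_n) = 0.779.

ζ = 0.779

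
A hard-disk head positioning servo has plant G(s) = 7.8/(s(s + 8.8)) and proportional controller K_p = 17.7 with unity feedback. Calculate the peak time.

T_p = 0.288 s

The closed-loop denominator s² + 8.8s + 138.1 gives ω_n = √138.1 = 11.75 and ζ = 8.8/(2ω_n) = 0.3745.
Damped frequency ω_d = ω_n√(1−ζ²) = 10.89 rad/s, so peak time T_p = π/ω_d = 0.288 s.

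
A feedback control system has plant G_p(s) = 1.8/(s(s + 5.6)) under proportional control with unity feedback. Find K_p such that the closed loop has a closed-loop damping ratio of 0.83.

K_p = 6.32

Closed-loop characteristic equation: s² + 5.6s + K_p·1.8 = 0.
So ω_n = √(1.8K_p) and 2ζω_n = 5.6, giving ζ = 5.6/(2√(1.8K_p)).
Setting ζ = 0.83: √(1.8K_p) = 5.6/(2·0.83) = 3.373, so K_p = 11.38/1.8 = 6.32.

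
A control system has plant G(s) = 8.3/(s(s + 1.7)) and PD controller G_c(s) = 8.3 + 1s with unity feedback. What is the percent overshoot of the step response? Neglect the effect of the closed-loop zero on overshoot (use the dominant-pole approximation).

9.34%

Forward path: (8.3 + 1s)·8.3/(s(s+1.7)). The closed-loop characteristic equation is s² + (1.7 + 8.3·1)s + 8.3·8.3 = 0.
That is s² + 10s + 68.89 = 0, so ω_n = 8.3 rad/s and ζ = 10/(2·8.3) = 0.6024.
%OS = 100·exp(−πζ/√(1−ζ²)) = 9.34%.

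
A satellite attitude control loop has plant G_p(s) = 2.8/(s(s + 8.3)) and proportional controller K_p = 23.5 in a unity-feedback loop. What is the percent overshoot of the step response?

Closed-loop characteristic equation: s² + 8.3s + 65.8 = 0, so ω_n = 8.112 rad/s and ζ = 8.3/(2·8.112) = 0.5116.
%OS = 100·exp(−πζ/√(1−ζ²)) = 100·exp(−π·0.5116/√0.7383) = 15.4%.

15.4%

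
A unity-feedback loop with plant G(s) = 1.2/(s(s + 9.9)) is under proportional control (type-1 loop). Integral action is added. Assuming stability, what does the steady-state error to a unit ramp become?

0

The integrator raises the loop to type 2, so K_v → ∞ and e_ss to a ramp is zero.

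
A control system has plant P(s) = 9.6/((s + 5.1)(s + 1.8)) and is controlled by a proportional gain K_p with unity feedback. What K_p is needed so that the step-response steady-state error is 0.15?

K_p = 5.42

The loop is type 0, so e_ss(step) = 1/(1 + K_pos) with K_pos = K_p·P(0).
P(0) = 1.046. Require 1/(1 + K_p·1.046) = 0.15, so 1 + 1.046·K_p = 6.667.
K_p = (6.667 − 1)/1.046 = 5.42.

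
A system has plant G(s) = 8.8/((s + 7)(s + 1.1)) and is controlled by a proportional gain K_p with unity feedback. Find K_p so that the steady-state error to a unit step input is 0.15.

Steady-state error for a unit step on this type-0 loop is 1/(1 + K_p·G(0)).
G(0) = 1.143. Require 1/(1 + K_p·1.143) = 0.15, so 1 + 1.143·K_p = 6.667.
K_p = (6.667 − 1)/1.143 = 4.96.

K_p = 4.96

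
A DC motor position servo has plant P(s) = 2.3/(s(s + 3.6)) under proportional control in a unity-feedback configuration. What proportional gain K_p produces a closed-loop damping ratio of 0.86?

Closed-loop characteristic equation: s² + 3.6s + K_p·2.3 = 0.
So ω_n = √(2.3K_p) and 2ζω_n = 3.6, giving ζ = 3.6/(2√(2.3K_p)).
Setting ζ = 0.86: √(2.3K_p) = 3.6/(2·0.86) = 2.093, so K_p = 4.381/2.3 = 1.9.

K_p = 1.9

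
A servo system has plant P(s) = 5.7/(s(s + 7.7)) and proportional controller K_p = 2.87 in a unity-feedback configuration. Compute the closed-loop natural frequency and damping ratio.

ω_n = 4.04 rad/s, ζ = 0.952

1 + K_p·P(s) = 0 gives s² + 7.7s + 16.36 = 0.
Matching s² + 2ζω_n s + ω_n²: ω_n = √16.36 = 4.045 rad/s and 2ζω_n = 7.7, so ζ = 7.7/(2·4.045) = 0.952.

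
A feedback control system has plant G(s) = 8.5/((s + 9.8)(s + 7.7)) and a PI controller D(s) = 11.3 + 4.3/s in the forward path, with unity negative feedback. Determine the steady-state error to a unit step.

The open loop D(s)G(s) has a pole at the origin (type 1), so the static position error constant is infinite and e_ss = 1/(1+∞) = 0.

0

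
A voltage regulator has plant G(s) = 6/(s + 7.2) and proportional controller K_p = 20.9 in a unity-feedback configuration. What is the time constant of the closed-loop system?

Closed-loop transfer function: T(s) = K_p·G(s)/(1 + K_p·G(s)) = 125.4/(s + 7.2 + 125.4) = 125.4/(s + 132.6).
Time constant τ = 1/132.6 = 0.00754 s.

τ = 0.00754 s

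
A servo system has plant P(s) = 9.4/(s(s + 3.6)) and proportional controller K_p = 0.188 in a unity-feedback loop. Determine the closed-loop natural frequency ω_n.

The closed-loop denominator is s(s+3.6) + 0.188·9.4 = s² + 3.6s + 1.767.
So ω_n² = 1.767 ⇒ ω_n = 1.329 rad/s, and ζ = 3.6/(2ω_n) = 1.35.

ω_n = 1.33 rad/s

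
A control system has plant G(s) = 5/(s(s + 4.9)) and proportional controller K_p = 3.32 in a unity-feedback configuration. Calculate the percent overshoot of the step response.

From 1 + K_pG(s) = 0: s² + 4.9s + 16.6 = 0 ⇒ ω_n = 4.074, ζ = 0.6013.
%OS = 100·exp(−πζ/√(1−ζ²)) = 100·exp(−π·0.6013/√0.6384) = 9.4%.

9.4%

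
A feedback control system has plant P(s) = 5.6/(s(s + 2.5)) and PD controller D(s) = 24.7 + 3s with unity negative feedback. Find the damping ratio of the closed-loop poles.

ζ = 0.821

Forward path: (24.7 + 3s)·5.6/(s(s+2.5)). The closed-loop characteristic equation is s² + (2.5 + 5.6·3)s + 5.6·24.7 = 0.
That is s² + 19.3s + 138.3 = 0, so ω_n = 11.76 rad/s and ζ = 19.3/(2·11.76) = 0.8205.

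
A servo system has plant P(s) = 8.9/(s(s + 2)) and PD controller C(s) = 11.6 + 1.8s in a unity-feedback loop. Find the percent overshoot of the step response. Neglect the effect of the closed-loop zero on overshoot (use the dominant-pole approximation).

Forward path: (11.6 + 1.8s)·8.9/(s(s+2)). The closed-loop characteristic equation is s² + (2 + 8.9·1.8)s + 8.9·11.6 = 0.
That is s² + 18.02s + 103.2 = 0, so ω_n = 10.16 rad/s and ζ = 18.02/(2·10.16) = 0.8867.
%OS = 100·exp(−πζ/√(1−ζ²)) = 0.241%.

0.241%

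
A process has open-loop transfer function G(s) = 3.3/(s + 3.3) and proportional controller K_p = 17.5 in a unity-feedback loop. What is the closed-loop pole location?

s = -61.05

Closed-loop transfer function: T(s) = K_p·G(s)/(1 + K_p·G(s)) = 57.75/(s + 3.3 + 57.75) = 57.75/(s + 61.05).
The closed-loop pole is at s = −61.05.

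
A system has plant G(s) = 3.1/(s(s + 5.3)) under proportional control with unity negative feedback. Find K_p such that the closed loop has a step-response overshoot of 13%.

From %OS = 100·exp(−πζ/√(1−ζ²)) = 13%, ζ = −ln(0.13)/√(π²+ln²(0.13)) = 0.5446.
Characteristic equation s² + 5.3s + 3.1K_p = 0 gives ζ = 5.3/(2√(3.1K_p)).
Setting ζ = 0.5446: √(3.1K_p) = 5.3/(2·0.5446) = 4.866, so K_p = 23.67/3.1 = 7.64.

K_p = 7.64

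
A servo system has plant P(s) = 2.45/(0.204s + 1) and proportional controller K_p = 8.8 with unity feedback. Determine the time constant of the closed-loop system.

Closed loop: T(s) = K_p·P/(1+K_p·P) = 21.56/(0.204s + 1 + 21.56), with pole at s = −(1 + 21.56)/0.204 = −110.6.
Closed-loop time constant τ = 1/110.6 = 0.00904 s.

τ = 0.00904 s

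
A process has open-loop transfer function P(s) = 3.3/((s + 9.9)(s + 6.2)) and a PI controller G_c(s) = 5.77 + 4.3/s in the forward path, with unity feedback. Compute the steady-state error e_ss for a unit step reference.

0

The open loop G_c(s)P(s) has a pole at the origin (type 1), so the static position error constant is infinite and e_ss = 1/(1+∞) = 0.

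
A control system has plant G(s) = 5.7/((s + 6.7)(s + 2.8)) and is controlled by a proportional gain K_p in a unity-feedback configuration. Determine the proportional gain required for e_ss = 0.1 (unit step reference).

K_p = 29.6

The loop is type 0, so e_ss(step) = 1/(1 + K_pos) with K_pos = K_p·G(0).
G(0) = 0.3038. Require 1/(1 + K_p·0.3038) = 0.1, so 1 + 0.3038·K_p = 10.
K_p = (10 − 1)/0.3038 = 29.6.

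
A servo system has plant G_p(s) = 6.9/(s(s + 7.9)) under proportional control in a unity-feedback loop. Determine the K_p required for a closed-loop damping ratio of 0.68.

Closed-loop characteristic equation: s² + 7.9s + K_p·6.9 = 0.
So ω_n = √(6.9K_p) and 2ζω_n = 7.9, giving ζ = 7.9/(2√(6.9K_p)).
Setting ζ = 0.68: √(6.9K_p) = 7.9/(2·0.68) = 5.809, so K_p = 33.74/6.9 = 4.89.

K_p = 4.89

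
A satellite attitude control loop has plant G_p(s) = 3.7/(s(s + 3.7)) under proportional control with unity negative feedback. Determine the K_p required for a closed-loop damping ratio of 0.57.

K_p = 2.85

Closed-loop characteristic equation: s² + 3.7s + K_p·3.7 = 0.
So ω_n = √(3.7K_p) and 2ζω_n = 3.7, giving ζ = 3.7/(2√(3.7K_p)).
Setting ζ = 0.57: √(3.7K_p) = 3.7/(2·0.57) = 3.246, so K_p = 10.53/3.7 = 2.85.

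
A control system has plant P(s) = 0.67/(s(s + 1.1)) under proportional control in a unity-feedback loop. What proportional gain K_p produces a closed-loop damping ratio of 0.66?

Closed-loop characteristic equation: s² + 1.1s + K_p·0.67 = 0.
So ω_n = √(0.67K_p) and 2ζω_n = 1.1, giving ζ = 1.1/(2√(0.67K_p)).
Setting ζ = 0.66: √(0.67K_p) = 1.1/(2·0.66) = 0.8333, so K_p = 0.6944/0.67 = 1.04.

K_p = 1.04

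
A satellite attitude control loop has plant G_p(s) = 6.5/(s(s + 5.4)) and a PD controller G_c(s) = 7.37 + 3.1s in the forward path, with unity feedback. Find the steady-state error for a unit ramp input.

0.113

The loop has one pole at the origin (type 1). Velocity error constant K_v = lim_{s→0} s·G_c(s)G_p(s) = 7.37·6.5/5.4 = 8.871.
Steady-state error to a unit ramp: e_ss = 1/K_v = 0.113.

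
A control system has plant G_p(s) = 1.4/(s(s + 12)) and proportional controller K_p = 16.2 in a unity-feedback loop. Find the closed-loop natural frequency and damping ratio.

ω_n = 4.76 rad/s, ζ = 1.26

With unity feedback the closed-loop characteristic equation is s² + 12s + 16.2·1.4 = s² + 12s + 22.68 = 0.
So ω_n² = 22.68 ⇒ ω_n = 4.762 rad/s, and ζ = 12/(2ω_n) = 1.26.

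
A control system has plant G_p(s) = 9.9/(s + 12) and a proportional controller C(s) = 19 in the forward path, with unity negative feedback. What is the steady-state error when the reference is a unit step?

The loop is type 0. Static position error constant K_pos = C(0)·G_p(0) = 19·0.825 = 15.68.
Steady-state error to a unit step: e_ss = 1/(1+K_pos) = 1/16.68 = 0.06.

0.06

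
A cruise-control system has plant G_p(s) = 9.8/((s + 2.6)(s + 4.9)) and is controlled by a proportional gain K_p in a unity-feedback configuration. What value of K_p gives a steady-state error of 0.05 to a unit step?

Steady-state error for a unit step on this type-0 loop is 1/(1 + K_p·G_p(0)).
G_p(0) = 0.7692. Require 1/(1 + K_p·0.7692) = 0.05, so 1 + 0.7692·K_p = 20.
K_p = (20 − 1)/0.7692 = 24.7.

K_p = 24.7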